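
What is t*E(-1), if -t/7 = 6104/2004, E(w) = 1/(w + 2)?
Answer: -10682/501 ≈ -21.321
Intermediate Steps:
E(w) = 1/(2 + w)
t = -10682/501 (t = -42728/2004 = -7*1526/501 = -10682/501 ≈ -21.321)
t*E(-1) = -10682/(501*(2 - 1)) = -10682/501/1 = -10682/501*1 = -10682/501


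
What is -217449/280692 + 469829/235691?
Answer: 8958496601/7350730908 ≈ 1.2187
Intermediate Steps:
-217449/280692 + 469829/235691 = -217449*1/280692 + 469829*(1/235691) = -24161/31188 + 469829/235691 = 8958496601/7350730908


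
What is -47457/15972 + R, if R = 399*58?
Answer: 123192189/5324 ≈ 23139.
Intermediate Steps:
R = 23142
-47457/15972 + R = -47457/15972 + 23142 = -47457*1/15972 + 23142 = -15819/5324 + 23142 = 123192189/5324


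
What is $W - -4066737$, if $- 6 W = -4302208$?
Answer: $\frac{14351315}{3} \approx 4.7838 \cdot 10^{6}$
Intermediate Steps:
$W = \frac{2151104}{3}$ ($W = \left(- \frac{1}{6}\right) \left(-4302208\right) = \frac{2151104}{3} \approx 7.1704 \cdot 10^{5}$)
$W - -4066737 = \frac{2151104}{3} - -4066737 = \frac{2151104}{3} + 4066737 = \frac{14351315}{3}$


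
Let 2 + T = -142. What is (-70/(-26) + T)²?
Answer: 3374569/169 ≈ 19968.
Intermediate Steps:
T = -144 (T = -2 - 142 = -144)
(-70/(-26) + T)² = (-70/(-26) - 144)² = (-70*(-1/26) - 144)² = (35/13 - 144)² = (-1837/13)² = 3374569/169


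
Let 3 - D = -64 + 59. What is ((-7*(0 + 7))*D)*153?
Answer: -59976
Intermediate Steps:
D = 8 (D = 3 - (-64 + 59) = 3 - 1*(-5) = 3 + 5 = 8)
((-7*(0 + 7))*D)*153 = (-7*(0 + 7)*8)*153 = (-7*7*8)*153 = -49*8*153 = -392*153 = -59976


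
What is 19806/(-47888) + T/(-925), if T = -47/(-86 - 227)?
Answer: -2868291443/6932386600 ≈ -0.41375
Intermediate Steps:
T = 47/313 (T = -47/(-313) = -47*(-1/313) = 47/313 ≈ 0.15016)
19806/(-47888) + T/(-925) = 19806/(-47888) + (47/313)/(-925) = 19806*(-1/47888) + (47/313)*(-1/925) = -9903/23944 - 47/289525 = -2868291443/6932386600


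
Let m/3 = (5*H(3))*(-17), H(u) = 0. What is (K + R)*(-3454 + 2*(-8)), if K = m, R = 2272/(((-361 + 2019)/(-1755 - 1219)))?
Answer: 11723270080/829 ≈ 1.4141e+7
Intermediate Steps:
R = -3378464/829 (R = 2272/((1658/(-2974))) = 2272/((1658*(-1/2974))) = 2272/(-829/1487) = 2272*(-1487/829) = -3378464/829 ≈ -4075.3)
m = 0 (m = 3*((5*0)*(-17)) = 3*(0*(-17)) = 3*0 = 0)
K = 0
(K + R)*(-3454 + 2*(-8)) = (0 - 3378464/829)*(-3454 + 2*(-8)) = -3378464*(-3454 - 16)/829 = -3378464/829*(-3470) = 11723270080/829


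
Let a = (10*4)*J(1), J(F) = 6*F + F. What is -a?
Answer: -280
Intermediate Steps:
J(F) = 7*F
a = 280 (a = (10*4)*(7*1) = 40*7 = 280)
-a = -1*280 = -280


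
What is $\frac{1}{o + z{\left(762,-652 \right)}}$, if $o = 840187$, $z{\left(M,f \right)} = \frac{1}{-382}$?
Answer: $\frac{382}{320951433} \approx 1.1902 \cdot 10^{-6}$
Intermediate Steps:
$z{\left(M,f \right)} = - \frac{1}{382}$
$\frac{1}{o + z{\left(762,-652 \right)}} = \frac{1}{840187 - \frac{1}{382}} = \frac{1}{\frac{320951433}{382}} = \frac{382}{320951433}$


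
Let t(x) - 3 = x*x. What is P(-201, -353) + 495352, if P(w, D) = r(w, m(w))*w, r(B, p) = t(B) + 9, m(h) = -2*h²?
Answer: -7627661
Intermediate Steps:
t(x) = 3 + x² (t(x) = 3 + x*x = 3 + x²)
r(B, p) = 12 + B² (r(B, p) = (3 + B²) + 9 = 12 + B²)
P(w, D) = w*(12 + w²) (P(w, D) = (12 + w²)*w = w*(12 + w²))
P(-201, -353) + 495352 = -201*(12 + (-201)²) + 495352 = -201*(12 + 40401) + 495352 = -201*40413 + 495352 = -8123013 + 495352 = -7627661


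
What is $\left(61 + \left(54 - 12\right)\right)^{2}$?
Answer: $10609$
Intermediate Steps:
$\left(61 + \left(54 - 12\right)\right)^{2} = \left(61 + 42\right)^{2} = 103^{2} = 10609$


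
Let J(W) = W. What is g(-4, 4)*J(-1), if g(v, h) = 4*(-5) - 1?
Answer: 21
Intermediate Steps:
g(v, h) = -21 (g(v, h) = -20 - 1 = -21)
g(-4, 4)*J(-1) = -21*(-1) = 21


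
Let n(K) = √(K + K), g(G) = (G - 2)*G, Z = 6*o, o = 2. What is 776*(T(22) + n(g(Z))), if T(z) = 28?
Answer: 21728 + 3104*√15 ≈ 33750.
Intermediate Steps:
Z = 12 (Z = 6*2 = 12)
g(G) = G*(-2 + G) (g(G) = (-2 + G)*G = G*(-2 + G))
n(K) = √2*√K (n(K) = √(2*K) = √2*√K)
776*(T(22) + n(g(Z))) = 776*(28 + √2*√(12*(-2 + 12))) = 776*(28 + √2*√(12*10)) = 776*(28 + √2*√120) = 776*(28 + √2*(2*√30)) = 776*(28 + 4*√15) = 21728 + 3104*√15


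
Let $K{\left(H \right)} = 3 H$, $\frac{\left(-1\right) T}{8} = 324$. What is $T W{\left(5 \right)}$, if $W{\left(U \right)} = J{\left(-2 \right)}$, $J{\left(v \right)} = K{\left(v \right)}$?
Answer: $15552$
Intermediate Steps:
$T = -2592$ ($T = \left(-8\right) 324 = -2592$)
$J{\left(v \right)} = 3 v$
$W{\left(U \right)} = -6$ ($W{\left(U \right)} = 3 \left(-2\right) = -6$)
$T W{\left(5 \right)} = \left(-2592\right) \left(-6\right) = 15552$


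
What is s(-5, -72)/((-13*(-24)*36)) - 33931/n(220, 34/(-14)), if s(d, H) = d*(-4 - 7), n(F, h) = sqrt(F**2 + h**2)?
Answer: 55/11232 - 237517*sqrt(2371889)/2371889 ≈ -154.22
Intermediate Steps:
s(d, H) = -11*d (s(d, H) = d*(-11) = -11*d)
s(-5, -72)/((-13*(-24)*36)) - 33931/n(220, 34/(-14)) = (-11*(-5))/((-13*(-24)*36)) - 33931/sqrt(220**2 + (34/(-14))**2) = 55/((312*36)) - 33931/sqrt(48400 + (34*(-1/14))**2) = 55/11232 - 33931/sqrt(48400 + (-17/7)**2) = 55*(1/11232) - 33931/sqrt(48400 + 289/49) = 55/11232 - 33931*7*sqrt(2371889)/2371889 = 55/11232 - 237517*sqrt(2371889)/2371889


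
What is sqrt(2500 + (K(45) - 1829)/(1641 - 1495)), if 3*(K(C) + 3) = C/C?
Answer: sqrt(477203190)/438 ≈ 49.874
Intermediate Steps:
K(C) = -8/3 (K(C) = -3 + (C/C)/3 = -3 + (1/3)*1 = -3 + 1/3 = -8/3)
sqrt(2500 + (K(45) - 1829)/(1641 - 1495)) = sqrt(2500 + (-8/3 - 1829)/(1641 - 1495)) = sqrt(2500 - 5495/3/146) = sqrt(2500 - 5495/3*1/146) = sqrt(2500 - 5495/438) = sqrt(1089505/438) = sqrt(477203190)/438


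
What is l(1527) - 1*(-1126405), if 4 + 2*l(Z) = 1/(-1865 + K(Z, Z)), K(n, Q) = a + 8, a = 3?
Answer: 4176702323/3708 ≈ 1.1264e+6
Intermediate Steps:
K(n, Q) = 11 (K(n, Q) = 3 + 8 = 11)
l(Z) = -7417/3708 (l(Z) = -2 + 1/(2*(-1865 + 11)) = -2 + (½)/(-1854) = -2 + (½)*(-1/1854) = -2 - 1/3708 = -7417/3708)
l(1527) - 1*(-1126405) = -7417/3708 - 1*(-1126405) = -7417/3708 + 1126405 = 4176702323/3708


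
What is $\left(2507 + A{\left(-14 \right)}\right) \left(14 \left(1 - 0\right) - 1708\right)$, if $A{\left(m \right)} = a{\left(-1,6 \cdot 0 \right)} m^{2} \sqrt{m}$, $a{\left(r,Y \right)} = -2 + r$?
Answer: $-4246858 + 996072 i \sqrt{14} \approx -4.2469 \cdot 10^{6} + 3.727 \cdot 10^{6} i$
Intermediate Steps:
$A{\left(m \right)} = - 3 m^{\frac{5}{2}}$ ($A{\left(m \right)} = \left(-2 - 1\right) m^{2} \sqrt{m} = - 3 m^{2} \sqrt{m} = - 3 m^{\frac{5}{2}}$)
$\left(2507 + A{\left(-14 \right)}\right) \left(14 \left(1 - 0\right) - 1708\right) = \left(2507 - 3 \left(-14\right)^{\frac{5}{2}}\right) \left(14 \left(1 - 0\right) - 1708\right) = \left(2507 - 3 \cdot 196 i \sqrt{14}\right) \left(14 \left(1 + 0\right) - 1708\right) = \left(2507 - 588 i \sqrt{14}\right) \left(14 \cdot 1 - 1708\right) = \left(2507 - 588 i \sqrt{14}\right) \left(14 - 1708\right) = \left(2507 - 588 i \sqrt{14}\right) \left(-1694\right) = -4246858 + 996072 i \sqrt{14}$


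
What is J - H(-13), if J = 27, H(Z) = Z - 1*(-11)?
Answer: 29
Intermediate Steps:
H(Z) = 11 + Z (H(Z) = Z + 11 = 11 + Z)
J - H(-13) = 27 - (11 - 13) = 27 - 1*(-2) = 27 + 2 = 29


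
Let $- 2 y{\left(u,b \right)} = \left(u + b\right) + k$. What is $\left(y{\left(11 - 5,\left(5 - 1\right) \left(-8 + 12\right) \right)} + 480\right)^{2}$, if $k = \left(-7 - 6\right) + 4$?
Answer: $\frac{896809}{4} \approx 2.242 \cdot 10^{5}$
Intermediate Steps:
$k = -9$ ($k = -13 + 4 = -9$)
$y{\left(u,b \right)} = \frac{9}{2} - \frac{b}{2} - \frac{u}{2}$ ($y{\left(u,b \right)} = - \frac{\left(u + b\right) - 9}{2} = - \frac{\left(b + u\right) - 9}{2} = - \frac{-9 + b + u}{2} = \frac{9}{2} - \frac{b}{2} - \frac{u}{2}$)
$\left(y{\left(11 - 5,\left(5 - 1\right) \left(-8 + 12\right) \right)} + 480\right)^{2} = \left(\left(\frac{9}{2} - \frac{\left(5 - 1\right) \left(-8 + 12\right)}{2} - \frac{11 - 5}{2}\right) + 480\right)^{2} = \left(\left(\frac{9}{2} - \frac{4 \cdot 4}{2} - \frac{11 - 5}{2}\right) + 480\right)^{2} = \left(\left(\frac{9}{2} - 8 - 3\right) + 480\right)^{2} = \left(- \frac{13}{2} + 480\right)^{2} = \left(\frac{947}{2}\right)^{2} = \frac{896809}{4}$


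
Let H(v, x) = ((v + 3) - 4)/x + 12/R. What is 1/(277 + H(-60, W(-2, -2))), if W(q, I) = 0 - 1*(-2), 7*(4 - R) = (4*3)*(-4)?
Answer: 38/9409 ≈ 0.0040387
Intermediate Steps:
R = 76/7 (R = 4 - 4*3*(-4)/7 = 4 - 12*(-4)/7 = 4 - ⅐*(-48) = 4 + 48/7 = 76/7 ≈ 10.857)
W(q, I) = 2 (W(q, I) = 0 + 2 = 2)
H(v, x) = 21/19 + (-1 + v)/x (H(v, x) = ((v + 3) - 4)/x + 12/(76/7) = ((3 + v) - 4)/x + 12*(7/76) = (-1 + v)/x + 21/19 = 21/19 + (-1 + v)/x)
1/(277 + H(-60, W(-2, -2))) = 1/(277 + (-1 - 60 + (21/19)*2)/2) = 1/(277 + (-1 - 60 + 42/19)/2) = 1/(277 + (½)*(-1117/19)) = 1/(277 - 1117/38) = 1/(9409/38) = 38/9409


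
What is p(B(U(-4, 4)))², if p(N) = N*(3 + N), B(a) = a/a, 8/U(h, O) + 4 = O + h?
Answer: 16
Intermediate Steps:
U(h, O) = 8/(-4 + O + h) (U(h, O) = 8/(-4 + (O + h)) = 8/(-4 + O + h))
B(a) = 1
p(B(U(-4, 4)))² = (1*(3 + 1))² = (1*4)² = 4² = 16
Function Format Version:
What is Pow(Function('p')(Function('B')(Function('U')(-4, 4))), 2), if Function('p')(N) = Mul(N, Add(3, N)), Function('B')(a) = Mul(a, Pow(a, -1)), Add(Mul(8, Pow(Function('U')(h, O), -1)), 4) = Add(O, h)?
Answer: 16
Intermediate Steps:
Function('U')(h, O) = Mul(8, Pow(Add(-4, O, h), -1)) (Function('U')(h, O) = Mul(8, Pow(Add(-4, Add(O, h)), -1)) = Mul(8, Pow(Add(-4, O, h), -1)))
Function('B')(a) = 1
Pow(Function('p')(Function('B')(Function('U')(-4, 4))), 2) = Pow(Mul(1, Add(3, 1)), 2) = Pow(Mul(1, 4), 2) = Pow(4, 2) = 16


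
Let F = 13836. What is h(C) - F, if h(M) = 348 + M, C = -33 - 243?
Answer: -13764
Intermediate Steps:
C = -276
h(C) - F = (348 - 276) - 1*13836 = 72 - 13836 = -13764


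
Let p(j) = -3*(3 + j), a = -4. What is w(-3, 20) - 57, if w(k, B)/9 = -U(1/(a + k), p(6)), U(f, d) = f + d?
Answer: 1311/7 ≈ 187.29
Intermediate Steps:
p(j) = -9 - 3*j
U(f, d) = d + f
w(k, B) = 243 - 9/(-4 + k) (w(k, B) = 9*(-((-9 - 3*6) + 1/(-4 + k))) = 9*(-((-9 - 18) + 1/(-4 + k))) = 9*(-(-27 + 1/(-4 + k))) = 9*(27 - 1/(-4 + k)) = 243 - 9/(-4 + k))
w(-3, 20) - 57 = 9*(-109 + 27*(-3))/(-4 - 3) - 57 = 9*(-109 - 81)/(-7) - 57 = 9*(-⅐)*(-190) - 57 = 1710/7 - 57 = 1311/7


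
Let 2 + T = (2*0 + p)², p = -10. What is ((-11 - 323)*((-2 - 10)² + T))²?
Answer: 6533165584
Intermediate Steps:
T = 98 (T = -2 + (2*0 - 10)² = -2 + (0 - 10)² = -2 + (-10)² = -2 + 100 = 98)
((-11 - 323)*((-2 - 10)² + T))² = ((-11 - 323)*((-2 - 10)² + 98))² = (-334*((-12)² + 98))² = (-334*(144 + 98))² = (-334*242)² = (-80828)² = 6533165584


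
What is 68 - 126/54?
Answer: 197/3 ≈ 65.667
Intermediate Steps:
68 - 126/54 = 68 - 126*1/54 = 68 - 7/3 = 197/3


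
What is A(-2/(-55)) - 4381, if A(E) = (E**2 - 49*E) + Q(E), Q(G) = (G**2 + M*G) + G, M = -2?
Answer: -13258017/3025 ≈ -4382.8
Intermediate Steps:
Q(G) = G**2 - G (Q(G) = (G**2 - 2*G) + G = G**2 - G)
A(E) = E**2 - 49*E + E*(-1 + E) (A(E) = (E**2 - 49*E) + E*(-1 + E) = E**2 - 49*E + E*(-1 + E))
A(-2/(-55)) - 4381 = 2*(-2/(-55))*(-25 - 2/(-55)) - 4381 = 2*(-2*(-1/55))*(-25 - 2*(-1/55)) - 4381 = 2*(2/55)*(-25 + 2/55) - 4381 = 2*(2/55)*(-1373/55) - 4381 = -5492/3025 - 4381 = -13258017/3025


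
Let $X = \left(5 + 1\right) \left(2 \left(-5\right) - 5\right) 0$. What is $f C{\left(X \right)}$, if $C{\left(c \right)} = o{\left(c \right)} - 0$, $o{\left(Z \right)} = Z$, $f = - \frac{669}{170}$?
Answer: $0$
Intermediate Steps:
$f = - \frac{669}{170}$ ($f = \left(-669\right) \frac{1}{170} = - \frac{669}{170} \approx -3.9353$)
$X = 0$ ($X = 6 \left(-10 - 5\right) 0 = 6 \left(\left(-15\right) 0\right) = 6 \cdot 0 = 0$)
$C{\left(c \right)} = c$ ($C{\left(c \right)} = c - 0 = c + 0 = c$)
$f C{\left(X \right)} = \left(- \frac{669}{170}\right) 0 = 0$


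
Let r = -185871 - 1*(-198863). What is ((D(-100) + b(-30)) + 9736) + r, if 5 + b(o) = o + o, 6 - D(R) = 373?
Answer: 22296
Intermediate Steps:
D(R) = -367 (D(R) = 6 - 1*373 = 6 - 373 = -367)
b(o) = -5 + 2*o (b(o) = -5 + (o + o) = -5 + 2*o)
r = 12992 (r = -185871 + 198863 = 12992)
((D(-100) + b(-30)) + 9736) + r = ((-367 + (-5 + 2*(-30))) + 9736) + 12992 = ((-367 + (-5 - 60)) + 9736) + 12992 = ((-367 - 65) + 9736) + 12992 = (-432 + 9736) + 12992 = 9304 + 12992 = 22296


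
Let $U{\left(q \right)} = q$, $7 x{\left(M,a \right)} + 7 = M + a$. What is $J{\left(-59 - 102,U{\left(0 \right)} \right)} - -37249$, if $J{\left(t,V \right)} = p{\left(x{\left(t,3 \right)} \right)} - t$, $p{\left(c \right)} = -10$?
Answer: $37400$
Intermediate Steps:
$x{\left(M,a \right)} = -1 + \frac{M}{7} + \frac{a}{7}$ ($x{\left(M,a \right)} = -1 + \frac{M + a}{7} = -1 + \left(\frac{M}{7} + \frac{a}{7}\right) = -1 + \frac{M}{7} + \frac{a}{7}$)
$J{\left(t,V \right)} = -10 - t$
$J{\left(-59 - 102,U{\left(0 \right)} \right)} - -37249 = \left(-10 - \left(-59 - 102\right)\right) - -37249 = \left(-10 - \left(-59 - 102\right)\right) + 37249 = \left(-10 - -161\right) + 37249 = \left(-10 + 161\right) + 37249 = 151 + 37249 = 37400$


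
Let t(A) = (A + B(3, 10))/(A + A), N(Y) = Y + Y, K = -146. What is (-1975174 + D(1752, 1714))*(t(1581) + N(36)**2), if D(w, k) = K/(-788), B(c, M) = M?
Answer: -4252548700331239/415276 ≈ -1.0240e+10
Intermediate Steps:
N(Y) = 2*Y
D(w, k) = 73/394 (D(w, k) = -146/(-788) = -146*(-1/788) = 73/394)
t(A) = (10 + A)/(2*A) (t(A) = (A + 10)/(A + A) = (10 + A)/((2*A)) = (10 + A)*(1/(2*A)) = (10 + A)/(2*A))
(-1975174 + D(1752, 1714))*(t(1581) + N(36)**2) = (-1975174 + 73/394)*((1/2)*(10 + 1581)/1581 + (2*36)**2) = -778218483*((1/2)*(1/1581)*1591 + 72**2)/394 = -778218483*(1591/3162 + 5184)/394 = -778218483/394*16393399/3162 = -4252548700331239/415276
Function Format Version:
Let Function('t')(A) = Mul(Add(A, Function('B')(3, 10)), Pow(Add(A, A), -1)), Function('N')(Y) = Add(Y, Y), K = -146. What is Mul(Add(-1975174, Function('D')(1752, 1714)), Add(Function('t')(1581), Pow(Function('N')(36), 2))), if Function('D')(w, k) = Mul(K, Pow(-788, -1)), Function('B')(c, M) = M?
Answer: Rational(-4252548700331239, 415276) ≈ -1.0240e+10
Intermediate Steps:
Function('N')(Y) = Mul(2, Y)
Function('D')(w, k) = Rational(73, 394) (Function('D')(w, k) = Mul(-146, Pow(-788, -1)) = Mul(-146, Rational(-1, 788)) = Rational(73, 394))
Function('t')(A) = Mul(Rational(1, 2), Pow(A, -1), Add(10, A)) (Function('t')(A) = Mul(Add(A, 10), Pow(Add(A, A), -1)) = Mul(Add(10, A), Pow(Mul(2, A), -1)) = Mul(Add(10, A), Mul(Rational(1, 2), Pow(A, -1))) = Mul(Rational(1, 2), Pow(A, -1), Add(10, A)))
Mul(Add(-1975174, Function('D')(1752, 1714)), Add(Function('t')(1581), Pow(Function('N')(36), 2))) = Mul(Add(-1975174, Rational(73, 394)), Add(Mul(Rational(1, 2), Pow(1581, -1), Add(10, 1581)), Pow(Mul(2, 36), 2))) = Mul(Rational(-778218483, 394), Add(Mul(Rational(1, 2), Rational(1, 1581), 1591), Pow(72, 2))) = Mul(Rational(-778218483, 394), Add(Rational(1591, 3162), 5184)) = Mul(Rational(-778218483, 394), Rational(16393399, 3162)) = Rational(-4252548700331239, 415276)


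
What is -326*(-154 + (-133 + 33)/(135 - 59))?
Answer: 962026/19 ≈ 50633.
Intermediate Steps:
-326*(-154 + (-133 + 33)/(135 - 59)) = -326*(-154 - 100/76) = -326*(-154 - 100*1/76) = -326*(-154 - 25/19) = -326*(-2951/19) = 962026/19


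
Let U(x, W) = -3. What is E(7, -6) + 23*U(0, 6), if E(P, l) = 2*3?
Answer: -63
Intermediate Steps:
E(P, l) = 6
E(7, -6) + 23*U(0, 6) = 6 + 23*(-3) = 6 - 69 = -63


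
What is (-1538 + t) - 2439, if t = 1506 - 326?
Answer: -2797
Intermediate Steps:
t = 1180
(-1538 + t) - 2439 = (-1538 + 1180) - 2439 = -358 - 2439 = -2797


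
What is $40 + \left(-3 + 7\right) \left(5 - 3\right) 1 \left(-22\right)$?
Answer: $-136$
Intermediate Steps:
$40 + \left(-3 + 7\right) \left(5 - 3\right) 1 \left(-22\right) = 40 + 4 \cdot 2 \cdot 1 \left(-22\right) = 40 + 8 \cdot 1 \left(-22\right) = 40 + 8 \left(-22\right) = 40 - 176 = -136$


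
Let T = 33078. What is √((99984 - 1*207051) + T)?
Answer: 3*I*√8221 ≈ 272.01*I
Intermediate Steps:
√((99984 - 1*207051) + T) = √((99984 - 1*207051) + 33078) = √((99984 - 207051) + 33078) = √(-107067 + 33078) = √(-73989) = 3*I*√8221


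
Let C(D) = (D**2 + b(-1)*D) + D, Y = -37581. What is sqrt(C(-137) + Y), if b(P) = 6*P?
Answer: I*sqrt(18127) ≈ 134.64*I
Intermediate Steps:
C(D) = D**2 - 5*D (C(D) = (D**2 + (6*(-1))*D) + D = (D**2 - 6*D) + D = D**2 - 5*D)
sqrt(C(-137) + Y) = sqrt(-137*(-5 - 137) - 37581) = sqrt(-137*(-142) - 37581) = sqrt(19454 - 37581) = sqrt(-18127) = I*sqrt(18127)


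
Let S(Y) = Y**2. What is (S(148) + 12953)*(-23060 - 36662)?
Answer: -2081729754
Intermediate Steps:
(S(148) + 12953)*(-23060 - 36662) = (148**2 + 12953)*(-23060 - 36662) = (21904 + 12953)*(-59722) = 34857*(-59722) = -2081729754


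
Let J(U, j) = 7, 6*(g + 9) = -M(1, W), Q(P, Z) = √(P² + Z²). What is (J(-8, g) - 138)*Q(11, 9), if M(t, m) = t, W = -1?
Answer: -131*√202 ≈ -1861.9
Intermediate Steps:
g = -55/6 (g = -9 + (-1*1)/6 = -9 + (⅙)*(-1) = -9 - ⅙ = -55/6 ≈ -9.1667)
(J(-8, g) - 138)*Q(11, 9) = (7 - 138)*√(11² + 9²) = -131*√(121 + 81) = -131*√202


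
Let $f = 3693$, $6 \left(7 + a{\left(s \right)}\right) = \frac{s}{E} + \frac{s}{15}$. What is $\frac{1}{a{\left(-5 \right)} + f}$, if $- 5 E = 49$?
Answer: $\frac{441}{1625539} \approx 0.00027129$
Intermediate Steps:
$E = - \frac{49}{5}$ ($E = \left(- \frac{1}{5}\right) 49 = - \frac{49}{5} \approx -9.8$)
$a{\left(s \right)} = -7 - \frac{13 s}{2205}$ ($a{\left(s \right)} = -7 + \frac{\frac{s}{- \frac{49}{5}} + \frac{s}{15}}{6} = -7 + \frac{s \left(- \frac{5}{49}\right) + s \frac{1}{15}}{6} = -7 + \frac{- \frac{5 s}{49} + \frac{s}{15}}{6} = -7 + \frac{\left(- \frac{26}{735}\right) s}{6} = -7 - \frac{13 s}{2205}$)
$\frac{1}{a{\left(-5 \right)} + f} = \frac{1}{\left(-7 - - \frac{13}{441}\right) + 3693} = \frac{1}{\left(-7 + \frac{13}{441}\right) + 3693} = \frac{1}{- \frac{3074}{441} + 3693} = \frac{1}{\frac{1625539}{441}} = \frac{441}{1625539}$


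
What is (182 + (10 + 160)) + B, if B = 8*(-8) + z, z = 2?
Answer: 290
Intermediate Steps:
B = -62 (B = 8*(-8) + 2 = -64 + 2 = -62)
(182 + (10 + 160)) + B = (182 + (10 + 160)) - 62 = (182 + 170) - 62 = 352 - 62 = 290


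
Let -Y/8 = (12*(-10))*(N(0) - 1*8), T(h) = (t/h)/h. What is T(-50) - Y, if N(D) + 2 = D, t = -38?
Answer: 11999981/1250 ≈ 9600.0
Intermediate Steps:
N(D) = -2 + D
T(h) = -38/h² (T(h) = (-38/h)/h = -38/h²)
Y = -9600 (Y = -8*12*(-10)*((-2 + 0) - 1*8) = -(-960)*(-2 - 8) = -(-960)*(-10) = -8*1200 = -9600)
T(-50) - Y = -38/(-50)² - 1*(-9600) = -38*1/2500 + 9600 = -19/1250 + 9600 = 11999981/1250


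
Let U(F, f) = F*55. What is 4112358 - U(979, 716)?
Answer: 4058513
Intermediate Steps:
U(F, f) = 55*F
4112358 - U(979, 716) = 4112358 - 55*979 = 4112358 - 1*53845 = 4112358 - 53845 = 4058513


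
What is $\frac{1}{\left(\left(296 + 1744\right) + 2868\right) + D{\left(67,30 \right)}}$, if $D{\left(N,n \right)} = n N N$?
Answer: $\frac{1}{139578} \approx 7.1645 \cdot 10^{-6}$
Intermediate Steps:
$D{\left(N,n \right)} = n N^{2}$ ($D{\left(N,n \right)} = N n N = n N^{2}$)
$\frac{1}{\left(\left(296 + 1744\right) + 2868\right) + D{\left(67,30 \right)}} = \frac{1}{\left(\left(296 + 1744\right) + 2868\right) + 30 \cdot 67^{2}} = \frac{1}{\left(2040 + 2868\right) + 30 \cdot 4489} = \frac{1}{4908 + 134670} = \frac{1}{139578}$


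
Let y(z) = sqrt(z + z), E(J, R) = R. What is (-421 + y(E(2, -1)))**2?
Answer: (421 - I*sqrt(2))**2 ≈ 1.7724e+5 - 1191.0*I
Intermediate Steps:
y(z) = sqrt(2)*sqrt(z) (y(z) = sqrt(2*z) = sqrt(2)*sqrt(z))
(-421 + y(E(2, -1)))**2 = (-421 + sqrt(2)*sqrt(-1))**2 = (-421 + sqrt(2)*I)**2 = (-421 + I*sqrt(2))**2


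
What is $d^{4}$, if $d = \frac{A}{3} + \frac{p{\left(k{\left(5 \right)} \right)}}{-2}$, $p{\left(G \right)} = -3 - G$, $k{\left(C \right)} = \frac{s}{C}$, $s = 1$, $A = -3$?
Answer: $\frac{81}{625} \approx 0.1296$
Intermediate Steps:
$k{\left(C \right)} = \frac{1}{C}$ ($k{\left(C \right)} = 1 \frac{1}{C} = \frac{1}{C}$)
$d = \frac{3}{5}$ ($d = - \frac{3}{3} + \frac{-3 - \frac{1}{5}}{-2} = \left(-3\right) \frac{1}{3} + \left(-3 - \frac{1}{5}\right) \left(- \frac{1}{2}\right) = -1 + \left(-3 - \frac{1}{5}\right) \left(- \frac{1}{2}\right) = -1 - - \frac{8}{5} = -1 + \frac{8}{5} = \frac{3}{5} \approx 0.6$)
$d^{4} = \left(\frac{3}{5}\right)^{4} = \frac{81}{625}$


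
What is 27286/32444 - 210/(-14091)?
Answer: 9316673/10884962 ≈ 0.85592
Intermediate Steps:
27286/32444 - 210/(-14091) = 27286*(1/32444) - 210*(-1/14091) = 13643/16222 + 10/671 = 9316673/10884962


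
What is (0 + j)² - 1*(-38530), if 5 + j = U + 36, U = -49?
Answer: 38854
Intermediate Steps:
j = -18 (j = -5 + (-49 + 36) = -5 - 13 = -18)
(0 + j)² - 1*(-38530) = (0 - 18)² - 1*(-38530) = (-18)² + 38530 = 324 + 38530 = 38854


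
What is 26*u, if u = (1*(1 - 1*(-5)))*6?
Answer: 936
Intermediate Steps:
u = 36 (u = (1*(1 + 5))*6 = (1*6)*6 = 6*6 = 36)
26*u = 26*36 = 936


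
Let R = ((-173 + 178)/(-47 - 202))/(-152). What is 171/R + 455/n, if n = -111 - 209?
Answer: 414208057/320 ≈ 1.2944e+6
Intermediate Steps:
n = -320
R = 5/37848 (R = (5/(-249))*(-1/152) = (5*(-1/249))*(-1/152) = -5/249*(-1/152) = 5/37848 ≈ 0.00013211)
171/R + 455/n = 171/(5/37848) + 455/(-320) = 171*(37848/5) + 455*(-1/320) = 6472008/5 - 91/64 = 414208057/320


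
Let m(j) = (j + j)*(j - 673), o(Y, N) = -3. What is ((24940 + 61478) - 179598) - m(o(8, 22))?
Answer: -97236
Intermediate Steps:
m(j) = 2*j*(-673 + j) (m(j) = (2*j)*(-673 + j) = 2*j*(-673 + j))
((24940 + 61478) - 179598) - m(o(8, 22)) = ((24940 + 61478) - 179598) - 2*(-3)*(-673 - 3) = (86418 - 179598) - 2*(-3)*(-676) = -93180 - 1*4056 = -93180 - 4056 = -97236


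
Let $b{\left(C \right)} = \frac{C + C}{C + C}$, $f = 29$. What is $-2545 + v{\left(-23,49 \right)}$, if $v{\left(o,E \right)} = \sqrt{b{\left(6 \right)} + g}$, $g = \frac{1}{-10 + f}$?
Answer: $-2545 + \frac{2 \sqrt{95}}{19} \approx -2544.0$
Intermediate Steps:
$g = \frac{1}{19}$ ($g = \frac{1}{-10 + 29} = \frac{1}{19} \approx 0.052632$)
$b{\left(C \right)} = 1$ ($b{\left(C \right)} = \frac{2 C}{2 C} = 2 C \frac{1}{2 C} = 1$)
$v{\left(o,E \right)} = \frac{2 \sqrt{95}}{19}$ ($v{\left(o,E \right)} = \sqrt{1 + \frac{1}{19}} = \sqrt{\frac{20}{19}} = \frac{2 \sqrt{95}}{19}$)
$-2545 + v{\left(-23,49 \right)} = -2545 + \frac{2 \sqrt{95}}{19}$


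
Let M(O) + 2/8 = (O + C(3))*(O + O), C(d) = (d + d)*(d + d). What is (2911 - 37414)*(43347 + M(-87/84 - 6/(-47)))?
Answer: -184738812740031/123704 ≈ -1.4934e+9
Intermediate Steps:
C(d) = 4*d² (C(d) = (2*d)*(2*d) = 4*d²)
M(O) = -¼ + 2*O*(36 + O) (M(O) = -¼ + (O + 4*3²)*(O + O) = -¼ + (O + 4*9)*(2*O) = -¼ + (O + 36)*(2*O) = -¼ + (36 + O)*(2*O) = -¼ + 2*O*(36 + O))
(2911 - 37414)*(43347 + M(-87/84 - 6/(-47))) = (2911 - 37414)*(43347 + (-¼ + 2*(-87/84 - 6/(-47))² + 72*(-87/84 - 6/(-47)))) = -34503*(43347 + (-¼ + 2*(-87*1/84 - 6*(-1/47))² + 72*(-87*1/84 - 6*(-1/47)))) = -34503*(43347 + (-¼ + 2*(-29/28 + 6/47)² + 72*(-29/28 + 6/47))) = -34503*(43347 + (-¼ + 2*(-1195/1316)² + 72*(-1195/1316))) = -34503*(43347 + (-¼ + 2*(1428025/1731856) - 21510/329)) = -34503*(43347 + (-¼ + 1428025/865928 - 21510/329)) = -34503*(43347 - 55402777/865928) = -34503*37479978239/865928 = -184738812740031/123704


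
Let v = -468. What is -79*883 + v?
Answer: -70225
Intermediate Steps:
-79*883 + v = -79*883 - 468 = -69757 - 468 = -70225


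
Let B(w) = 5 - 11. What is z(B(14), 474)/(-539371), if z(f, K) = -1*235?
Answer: 235/539371 ≈ 0.00043569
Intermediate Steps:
B(w) = -6
z(f, K) = -235
z(B(14), 474)/(-539371) = -235/(-539371) = -235*(-1/539371) = 235/539371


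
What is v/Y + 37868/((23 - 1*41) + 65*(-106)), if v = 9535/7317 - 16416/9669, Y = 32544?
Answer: -660518436969371/120493590056928 ≈ -5.4818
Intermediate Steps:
v = -9307319/23582691 (v = 9535*(1/7317) - 16416*1/9669 = 9535/7317 - 5472/3223 = -9307319/23582691 ≈ -0.39467)
v/Y + 37868/((23 - 1*41) + 65*(-106)) = -9307319/23582691/32544 + 37868/((23 - 1*41) + 65*(-106)) = -9307319/23582691*1/32544 + 37868/((23 - 41) - 6890) = -9307319/767475095904 + 37868/(-18 - 6890) = -9307319/767475095904 + 37868/(-6908) = -9307319/767475095904 + 37868*(-1/6908) = -9307319/767475095904 - 9467/1727 = -660518436969371/120493590056928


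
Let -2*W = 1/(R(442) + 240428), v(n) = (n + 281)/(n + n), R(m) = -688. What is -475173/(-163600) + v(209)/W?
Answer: -19218418048843/34192400 ≈ -5.6207e+5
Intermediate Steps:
v(n) = (281 + n)/(2*n) (v(n) = (281 + n)/((2*n)) = (281 + n)*(1/(2*n)) = (281 + n)/(2*n))
W = -1/479480 (W = -1/(2*(-688 + 240428)) = -½/239740 = -½*1/239740 = -1/479480 ≈ -2.0856e-6)
-475173/(-163600) + v(209)/W = -475173/(-163600) + ((½)*(281 + 209)/209)/(-1/479480) = -475173*(-1/163600) + ((½)*(1/209)*490)*(-479480) = 475173/163600 + (245/209)*(-479480) = 475173/163600 - 117472600/209 = -19218418048843/34192400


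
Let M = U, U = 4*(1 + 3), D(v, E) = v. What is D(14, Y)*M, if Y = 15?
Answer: 224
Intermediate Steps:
U = 16 (U = 4*4 = 16)
M = 16
D(14, Y)*M = 14*16 = 224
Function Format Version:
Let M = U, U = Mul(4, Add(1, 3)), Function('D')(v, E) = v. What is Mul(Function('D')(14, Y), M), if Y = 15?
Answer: 224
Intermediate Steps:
U = 16 (U = Mul(4, 4) = 16)
M = 16
Mul(Function('D')(14, Y), M) = Mul(14, 16) = 224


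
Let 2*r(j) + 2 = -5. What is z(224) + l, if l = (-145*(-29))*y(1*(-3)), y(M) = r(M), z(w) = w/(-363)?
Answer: -10685353/726 ≈ -14718.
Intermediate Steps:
r(j) = -7/2 (r(j) = -1 + (½)*(-5) = -1 - 5/2 = -7/2)
z(w) = -w/363 (z(w) = w*(-1/363) = -w/363)
y(M) = -7/2
l = -29435/2 (l = -145*(-29)*(-7/2) = 4205*(-7/2) = -29435/2 ≈ -14718.)
z(224) + l = -1/363*224 - 29435/2 = -224/363 - 29435/2 = -10685353/726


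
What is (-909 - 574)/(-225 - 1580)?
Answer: 1483/1805 ≈ 0.82161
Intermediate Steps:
(-909 - 574)/(-225 - 1580) = -1483/(-1805) = -1483*(-1/1805) = 1483/1805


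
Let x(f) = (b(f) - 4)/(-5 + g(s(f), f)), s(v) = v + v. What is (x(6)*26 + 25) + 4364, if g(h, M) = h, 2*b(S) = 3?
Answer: 30658/7 ≈ 4379.7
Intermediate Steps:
b(S) = 3/2 (b(S) = (½)*3 = 3/2)
s(v) = 2*v
x(f) = -5/(2*(-5 + 2*f)) (x(f) = (3/2 - 4)/(-5 + 2*f) = -5/(2*(-5 + 2*f)))
(x(6)*26 + 25) + 4364 = (-5/(-10 + 4*6)*26 + 25) + 4364 = (-5/(-10 + 24)*26 + 25) + 4364 = (-5/14*26 + 25) + 4364 = (-65/7 + 25) + 4364 = 110/7 + 4364 = 30658/7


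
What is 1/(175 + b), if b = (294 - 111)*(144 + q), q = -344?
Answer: -1/36425 ≈ -2.7454e-5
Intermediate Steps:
b = -36600 (b = (294 - 111)*(144 - 344) = 183*(-200) = -36600)
1/(175 + b) = 1/(175 - 36600) = 1/(-36425) = -1/36425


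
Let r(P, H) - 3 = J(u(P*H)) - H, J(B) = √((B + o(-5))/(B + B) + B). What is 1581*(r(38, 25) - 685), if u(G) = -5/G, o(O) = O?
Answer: -1117767 + 3162*√1072835/95 ≈ -1.0833e+6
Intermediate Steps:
J(B) = √(B + (-5 + B)/(2*B)) (J(B) = √((B - 5)/(B + B) + B) = √((-5 + B)/((2*B)) + B) = √((-5 + B)*(1/(2*B)) + B) = √((-5 + B)/(2*B) + B) = √(B + (-5 + B)/(2*B)))
r(P, H) = 3 + √(2 - 20/(H*P) + 2*H*P)/2 - H (r(P, H) = 3 + (√(2 - 10*(-H*P/5) + 4*(-5*1/(H*P)))/2 - H) = 3 + (√(2 - 10*(-H*P/5) + 4*(-5/(H*P)))/2 - H) = 3 + (√(2 - (-2)*H*P - 20/(H*P))/2 - H) = 3 + (√(2 + 2*H*P - 20/(H*P))/2 - H) = 3 + (√(2 - 20/(H*P) + 2*H*P)/2 - H) = 3 + √(2 - 20/(H*P) + 2*H*P)/2 - H)
1581*(r(38, 25) - 685) = 1581*((3 + √(2 - 20/(25*38) + 2*25*38)/2 - 1*25) - 685) = 1581*((3 + √(2 - 20*1/25*1/38 + 1900)/2 - 25) - 685) = 1581*((3 + √(2 - 2/95 + 1900)/2 - 25) - 685) = 1581*((3 + √(180688/95)/2 - 25) - 685) = 1581*((3 + (4*√1072835/95)/2 - 25) - 685) = 1581*((3 + 2*√1072835/95 - 25) - 685) = 1581*((-22 + 2*√1072835/95) - 685) = 1581*(-707 + 2*√1072835/95) = -1117767 + 3162*√1072835/95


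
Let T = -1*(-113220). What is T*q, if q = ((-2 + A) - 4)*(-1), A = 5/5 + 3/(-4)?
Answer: 651015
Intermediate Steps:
T = 113220
A = 1/4 (A = 5*(1/5) + 3*(-1/4) = 1 - 3/4 = 1/4 ≈ 0.25000)
q = 23/4 (q = ((-2 + 1/4) - 4)*(-1) = (-7/4 - 4)*(-1) = -23/4*(-1) = 23/4 ≈ 5.7500)
T*q = 113220*(23/4) = 651015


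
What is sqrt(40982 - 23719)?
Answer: sqrt(17263) ≈ 131.39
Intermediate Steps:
sqrt(40982 - 23719) = sqrt(17263)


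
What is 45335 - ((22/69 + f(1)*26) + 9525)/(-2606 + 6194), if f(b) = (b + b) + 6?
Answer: 11223005021/247572 ≈ 45332.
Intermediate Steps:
f(b) = 6 + 2*b (f(b) = 2*b + 6 = 6 + 2*b)
45335 - ((22/69 + f(1)*26) + 9525)/(-2606 + 6194) = 45335 - ((22/69 + (6 + 2*1)*26) + 9525)/(-2606 + 6194) = 45335 - ((22*(1/69) + (6 + 2)*26) + 9525)/3588 = 45335 - ((22/69 + 8*26) + 9525)/3588 = 45335 - ((22/69 + 208) + 9525)/3588 = 45335 - (14374/69 + 9525)/3588 = 45335 - 671599/(69*3588) = 45335 - 1*671599/247572 = 45335 - 671599/247572 = 11223005021/247572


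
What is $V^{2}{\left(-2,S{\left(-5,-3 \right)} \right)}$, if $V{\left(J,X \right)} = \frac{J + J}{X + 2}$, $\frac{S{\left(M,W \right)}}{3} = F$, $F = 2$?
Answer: $\frac{1}{4} \approx 0.25$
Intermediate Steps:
$S{\left(M,W \right)} = 6$ ($S{\left(M,W \right)} = 3 \cdot 2 = 6$)
$V{\left(J,X \right)} = \frac{2 J}{2 + X}$
$V^{2}{\left(-2,S{\left(-5,-3 \right)} \right)} = \left(2 \left(-2\right) \frac{1}{2 + 6}\right)^{2} = \left(2 \left(-2\right) \frac{1}{8}\right)^{2} = \left(- \frac{1}{2}\right)^{2} = \frac{1}{4}$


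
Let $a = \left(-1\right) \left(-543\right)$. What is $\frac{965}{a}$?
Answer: $\frac{965}{543} \approx 1.7772$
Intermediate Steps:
$a = 543$
$\frac{965}{a} = \frac{965}{543}$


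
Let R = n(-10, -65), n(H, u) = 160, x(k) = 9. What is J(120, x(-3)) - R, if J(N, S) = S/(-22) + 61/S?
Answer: -30419/198 ≈ -153.63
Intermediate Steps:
J(N, S) = 61/S - S/22 (J(N, S) = S*(-1/22) + 61/S = -S/22 + 61/S = 61/S - S/22)
R = 160
J(120, x(-3)) - R = (61/9 - 1/22*9) - 1*160 = (61*(⅑) - 9/22) - 160 = (61/9 - 9/22) - 160 = 1261/198 - 160 = -30419/198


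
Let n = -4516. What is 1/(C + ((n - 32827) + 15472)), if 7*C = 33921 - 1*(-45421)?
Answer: -7/73755 ≈ -9.4909e-5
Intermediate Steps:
C = 79342/7 (C = (33921 - 1*(-45421))/7 = (33921 + 45421)/7 = (⅐)*79342 = 79342/7 ≈ 11335.)
1/(C + ((n - 32827) + 15472)) = 1/(79342/7 + ((-4516 - 32827) + 15472)) = 1/(79342/7 + (-37343 + 15472)) = 1/(79342/7 - 21871) = 1/(-73755/7) = -7/73755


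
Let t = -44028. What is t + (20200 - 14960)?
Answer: -38788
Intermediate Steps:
t + (20200 - 14960) = -44028 + (20200 - 14960) = -44028 + 5240 = -38788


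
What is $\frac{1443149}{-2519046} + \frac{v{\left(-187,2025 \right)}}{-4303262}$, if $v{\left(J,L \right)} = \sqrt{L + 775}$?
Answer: $- \frac{1443149}{2519046} - \frac{10 \sqrt{7}}{2151631} \approx -0.57291$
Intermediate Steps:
$v{\left(J,L \right)} = \sqrt{775 + L}$
$\frac{1443149}{-2519046} + \frac{v{\left(-187,2025 \right)}}{-4303262} = \frac{1443149}{-2519046} + \frac{\sqrt{775 + 2025}}{-4303262} = 1443149 \left(- \frac{1}{2519046}\right) + \sqrt{2800} \left(- \frac{1}{4303262}\right) = - \frac{1443149}{2519046} + 20 \sqrt{7} \left(- \frac{1}{4303262}\right) = - \frac{1443149}{2519046} - \frac{10 \sqrt{7}}{2151631}$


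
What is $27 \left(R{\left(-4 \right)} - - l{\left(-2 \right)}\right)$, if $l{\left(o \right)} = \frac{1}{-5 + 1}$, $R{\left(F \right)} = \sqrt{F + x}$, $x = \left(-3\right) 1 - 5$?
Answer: $- \frac{27}{4} + 54 i \sqrt{3} \approx -6.75 + 93.531 i$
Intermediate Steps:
$x = -8$ ($x = -3 - 5 = -8$)
$R{\left(F \right)} = \sqrt{-8 + F}$ ($R{\left(F \right)} = \sqrt{F - 8} = \sqrt{-8 + F}$)
$l{\left(o \right)} = - \frac{1}{4}$ ($l{\left(o \right)} = \frac{1}{-4} = - \frac{1}{4}$)
$27 \left(R{\left(-4 \right)} - - l{\left(-2 \right)}\right) = 27 \left(\sqrt{-8 - 4} - \frac{1}{4}\right) = 27 \left(\sqrt{-12} + \left(0 - \frac{1}{4}\right)\right) = 27 \left(2 i \sqrt{3} - \frac{1}{4}\right) = 27 \left(- \frac{1}{4} + 2 i \sqrt{3}\right) = - \frac{27}{4} + 54 i \sqrt{3}$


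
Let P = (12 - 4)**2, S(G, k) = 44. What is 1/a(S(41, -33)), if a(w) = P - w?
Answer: 1/20 ≈ 0.050000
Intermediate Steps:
P = 64 (P = 8**2 = 64)
a(w) = 64 - w
1/a(S(41, -33)) = 1/(64 - 1*44) = 1/(64 - 44) = 1/20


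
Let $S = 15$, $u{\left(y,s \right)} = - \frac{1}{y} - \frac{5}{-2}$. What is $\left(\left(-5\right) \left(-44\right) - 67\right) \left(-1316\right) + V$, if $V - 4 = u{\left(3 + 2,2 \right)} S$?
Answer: $- \frac{402619}{2} \approx -2.0131 \cdot 10^{5}$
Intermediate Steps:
$u{\left(y,s \right)} = \frac{5}{2} - \frac{1}{y}$ ($u{\left(y,s \right)} = - \frac{1}{y} - - \frac{5}{2} = - \frac{1}{y} + \frac{5}{2} = \frac{5}{2} - \frac{1}{y}$)
$V = \frac{77}{2}$ ($V = 4 + \left(\frac{5}{2} - \frac{1}{3 + 2}\right) 15 = 4 + \left(\frac{5}{2} - \frac{1}{5}\right) 15 = 4 + \frac{23}{10} \cdot 15 = 4 + \frac{69}{2} = \frac{77}{2} \approx 38.5$)
$\left(\left(-5\right) \left(-44\right) - 67\right) \left(-1316\right) + V = \left(\left(-5\right) \left(-44\right) - 67\right) \left(-1316\right) + \frac{77}{2} = \left(220 + \left(-196 + 129\right)\right) \left(-1316\right) + \frac{77}{2} = \left(220 - 67\right) \left(-1316\right) + \frac{77}{2} = 153 \left(-1316\right) + \frac{77}{2} = -201348 + \frac{77}{2} = - \frac{402619}{2}$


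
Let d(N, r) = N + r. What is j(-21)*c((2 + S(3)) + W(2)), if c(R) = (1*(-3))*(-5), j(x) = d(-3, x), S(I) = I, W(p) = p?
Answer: -360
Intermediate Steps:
j(x) = -3 + x
c(R) = 15 (c(R) = -3*(-5) = 15)
j(-21)*c((2 + S(3)) + W(2)) = (-3 - 21)*15 = -24*15 = -360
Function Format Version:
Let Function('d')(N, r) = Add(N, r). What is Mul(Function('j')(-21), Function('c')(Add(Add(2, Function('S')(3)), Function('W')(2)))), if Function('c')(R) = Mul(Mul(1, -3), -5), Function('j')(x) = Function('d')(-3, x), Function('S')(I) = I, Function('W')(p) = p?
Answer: -360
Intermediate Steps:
Function('j')(x) = Add(-3, x)
Function('c')(R) = 15 (Function('c')(R) = Mul(-3, -5) = 15)
Mul(Function('j')(-21), Function('c')(Add(Add(2, Function('S')(3)), Function('W')(2)))) = Mul(Add(-3, -21), 15) = Mul(-24, 15) = -360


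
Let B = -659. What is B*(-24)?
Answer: 15816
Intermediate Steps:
B*(-24) = -659*(-24) = 15816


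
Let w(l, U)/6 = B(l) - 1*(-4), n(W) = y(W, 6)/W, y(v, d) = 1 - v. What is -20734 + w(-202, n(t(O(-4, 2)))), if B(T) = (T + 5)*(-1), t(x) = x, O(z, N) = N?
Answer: -19528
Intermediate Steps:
B(T) = -5 - T (B(T) = (5 + T)*(-1) = -5 - T)
n(W) = (1 - W)/W
w(l, U) = -6 - 6*l (w(l, U) = 6*((-5 - l) - 1*(-4)) = 6*((-5 - l) + 4) = 6*(-1 - l) = -6 - 6*l)
-20734 + w(-202, n(t(O(-4, 2)))) = -20734 + (-6 - 6*(-202)) = -20734 + (-6 + 1212) = -20734 + 1206 = -19528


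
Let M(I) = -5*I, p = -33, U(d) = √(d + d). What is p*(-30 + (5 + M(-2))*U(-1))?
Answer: 990 - 495*I*√2 ≈ 990.0 - 700.04*I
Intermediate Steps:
U(d) = √2*√d (U(d) = √(2*d) = √2*√d)
p*(-30 + (5 + M(-2))*U(-1)) = -33*(-30 + (5 - 5*(-2))*(√2*√(-1))) = -33*(-30 + (5 + 10)*(√2*I)) = -33*(-30 + 15*(I*√2)) = -33*(-30 + 15*I*√2) = 990 - 495*I*√2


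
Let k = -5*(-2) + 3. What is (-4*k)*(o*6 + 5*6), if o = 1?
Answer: -1872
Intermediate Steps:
k = 13 (k = 10 + 3 = 13)
(-4*k)*(o*6 + 5*6) = (-4*13)*(1*6 + 5*6) = -52*(6 + 30) = -52*36 = -1872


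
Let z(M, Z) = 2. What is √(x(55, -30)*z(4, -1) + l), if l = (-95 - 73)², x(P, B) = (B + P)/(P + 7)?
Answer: √27124039/31 ≈ 168.00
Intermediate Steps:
x(P, B) = (B + P)/(7 + P)
l = 28224 (l = (-168)² = 28224)
√(x(55, -30)*z(4, -1) + l) = √(((-30 + 55)/(7 + 55))*2 + 28224) = √((25/62)*2 + 28224) = √(25/31 + 28224) = √(874969/31) = √27124039/31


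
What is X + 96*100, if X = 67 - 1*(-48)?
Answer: 9715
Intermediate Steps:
X = 115 (X = 67 + 48 = 115)
X + 96*100 = 115 + 96*100 = 115 + 9600 = 9715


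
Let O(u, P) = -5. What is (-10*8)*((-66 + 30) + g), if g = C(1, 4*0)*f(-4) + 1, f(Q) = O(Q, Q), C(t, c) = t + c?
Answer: 3200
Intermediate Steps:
C(t, c) = c + t
f(Q) = -5
g = -4 (g = (4*0 + 1)*(-5) + 1 = (0 + 1)*(-5) + 1 = 1*(-5) + 1 = -5 + 1 = -4)
(-10*8)*((-66 + 30) + g) = (-10*8)*((-66 + 30) - 4) = -80*(-36 - 4) = -80*(-40) = 3200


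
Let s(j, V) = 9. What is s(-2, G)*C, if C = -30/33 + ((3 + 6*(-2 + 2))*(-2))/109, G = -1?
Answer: -10404/1199 ≈ -8.6772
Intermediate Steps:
C = -1156/1199 (C = -30*1/33 + ((3 + 6*0)*(-2))*(1/109) = -10/11 + ((3 + 0)*(-2))*(1/109) = -10/11 + (3*(-2))*(1/109) = -10/11 - 6*1/109 = -10/11 - 6/109 = -1156/1199 ≈ -0.96414)
s(-2, G)*C = 9*(-1156/1199) = -10404/1199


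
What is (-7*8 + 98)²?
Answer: 1764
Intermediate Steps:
(-7*8 + 98)² = (-56 + 98)² = 42² = 1764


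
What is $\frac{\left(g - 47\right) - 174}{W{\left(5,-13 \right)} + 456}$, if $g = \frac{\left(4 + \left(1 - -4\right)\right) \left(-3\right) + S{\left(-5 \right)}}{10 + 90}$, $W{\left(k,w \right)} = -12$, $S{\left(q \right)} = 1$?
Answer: $- \frac{299}{600} \approx -0.49833$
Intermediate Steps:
$g = - \frac{13}{50}$ ($g = \frac{\left(4 + \left(1 - -4\right)\right) \left(-3\right) + 1}{10 + 90} = \frac{\left(4 + \left(1 + 4\right)\right) \left(-3\right) + 1}{100} = \left(\left(4 + 5\right) \left(-3\right) + 1\right) \frac{1}{100} = \left(9 \left(-3\right) + 1\right) \frac{1}{100} = \left(-27 + 1\right) \frac{1}{100} = \left(-26\right) \frac{1}{100} = - \frac{13}{50} \approx -0.26$)
$\frac{\left(g - 47\right) - 174}{W{\left(5,-13 \right)} + 456} = \frac{\left(- \frac{13}{50} - 47\right) - 174}{-12 + 456} = \frac{\left(- \frac{13}{50} - 47\right) - 174}{444} = \left(- \frac{2363}{50} - 174\right) \frac{1}{444} = \left(- \frac{11063}{50}\right) \frac{1}{444} = - \frac{299}{600}$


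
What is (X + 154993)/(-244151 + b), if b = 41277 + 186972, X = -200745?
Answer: 22876/7951 ≈ 2.8771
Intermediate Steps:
b = 228249
(X + 154993)/(-244151 + b) = (-200745 + 154993)/(-244151 + 228249) = -45752/(-15902) = -45752*(-1/15902) = 22876/7951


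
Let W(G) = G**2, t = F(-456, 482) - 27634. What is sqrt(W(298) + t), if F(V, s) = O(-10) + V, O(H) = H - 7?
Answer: sqrt(60697) ≈ 246.37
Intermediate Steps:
O(H) = -7 + H
F(V, s) = -17 + V (F(V, s) = (-7 - 10) + V = -17 + V)
t = -28107 (t = (-17 - 456) - 27634 = -473 - 27634 = -28107)
sqrt(W(298) + t) = sqrt(298**2 - 28107) = sqrt(88804 - 28107) = sqrt(60697)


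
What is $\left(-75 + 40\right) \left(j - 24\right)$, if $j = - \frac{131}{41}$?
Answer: $\frac{39025}{41} \approx 951.83$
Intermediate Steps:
$j = - \frac{131}{41}$ ($j = \left(-131\right) \frac{1}{41} = - \frac{131}{41} \approx -3.1951$)
$\left(-75 + 40\right) \left(j - 24\right) = \left(-75 + 40\right) \left(- \frac{131}{41} - 24\right) = \left(-35\right) \left(- \frac{1115}{41}\right) = \frac{39025}{41}$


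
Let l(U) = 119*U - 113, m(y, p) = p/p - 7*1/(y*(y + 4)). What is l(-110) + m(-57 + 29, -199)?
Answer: -1267393/96 ≈ -13202.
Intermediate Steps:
m(y, p) = 1 - 7/(y*(4 + y)) (m(y, p) = 1 - 7*1/(y*(4 + y)) = 1 - 7/(y*(4 + y)))
l(U) = -113 + 119*U
l(-110) + m(-57 + 29, -199) = (-113 + 119*(-110)) + (-7 + (-57 + 29)² + 4*(-57 + 29))/((-57 + 29)*(4 + (-57 + 29))) = (-113 - 13090) + (-7 + (-28)² + 4*(-28))/((-28)*(4 - 28)) = -13203 - 1/28*(-7 + 784 - 112)/(-24) = -13203 - 1/28*(-1/24)*665 = -13203 + 95/96 = -1267393/96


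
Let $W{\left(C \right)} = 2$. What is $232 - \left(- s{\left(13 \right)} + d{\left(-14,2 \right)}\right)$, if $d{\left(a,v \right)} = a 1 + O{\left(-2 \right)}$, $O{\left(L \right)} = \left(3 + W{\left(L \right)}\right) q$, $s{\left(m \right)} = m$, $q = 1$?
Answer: $254$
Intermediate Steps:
$O{\left(L \right)} = 5$ ($O{\left(L \right)} = \left(3 + 2\right) 1 = 5 \cdot 1 = 5$)
$d{\left(a,v \right)} = 5 + a$ ($d{\left(a,v \right)} = a 1 + 5 = a + 5 = 5 + a$)
$232 - \left(- s{\left(13 \right)} + d{\left(-14,2 \right)}\right) = 232 + \left(13 - \left(5 - 14\right)\right) = 232 + \left(13 - -9\right) = 232 + \left(13 + 9\right) = 232 + 22 = 254$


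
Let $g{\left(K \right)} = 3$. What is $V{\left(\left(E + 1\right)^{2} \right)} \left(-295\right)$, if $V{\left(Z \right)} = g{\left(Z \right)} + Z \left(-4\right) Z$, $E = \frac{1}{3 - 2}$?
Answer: $17995$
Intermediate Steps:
$E = 1$ ($E = 1^{-1} = 1$)
$V{\left(Z \right)} = 3 - 4 Z^{2}$ ($V{\left(Z \right)} = 3 + Z \left(-4\right) Z = 3 + - 4 Z Z = 3 - 4 Z^{2}$)
$V{\left(\left(E + 1\right)^{2} \right)} \left(-295\right) = \left(3 - 4 \left(\left(1 + 1\right)^{2}\right)^{2}\right) \left(-295\right) = \left(3 - 4 \left(2^{2}\right)^{2}\right) \left(-295\right) = \left(3 - 4 \cdot 4^{2}\right) \left(-295\right) = \left(3 - 64\right) \left(-295\right) = \left(-61\right) \left(-295\right) = 17995$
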